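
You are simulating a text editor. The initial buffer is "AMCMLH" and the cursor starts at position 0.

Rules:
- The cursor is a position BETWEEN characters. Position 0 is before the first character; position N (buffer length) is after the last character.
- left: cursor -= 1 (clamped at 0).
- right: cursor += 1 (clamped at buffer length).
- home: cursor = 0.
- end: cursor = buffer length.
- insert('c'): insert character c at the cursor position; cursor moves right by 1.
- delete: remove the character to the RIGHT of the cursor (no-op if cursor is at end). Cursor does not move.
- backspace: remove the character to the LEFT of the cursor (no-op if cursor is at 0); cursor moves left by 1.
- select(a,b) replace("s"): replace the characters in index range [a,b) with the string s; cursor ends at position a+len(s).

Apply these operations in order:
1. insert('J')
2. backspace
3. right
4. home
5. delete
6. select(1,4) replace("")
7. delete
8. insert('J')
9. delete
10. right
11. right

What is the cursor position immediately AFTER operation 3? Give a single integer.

After op 1 (insert('J')): buf='JAMCMLH' cursor=1
After op 2 (backspace): buf='AMCMLH' cursor=0
After op 3 (right): buf='AMCMLH' cursor=1

Answer: 1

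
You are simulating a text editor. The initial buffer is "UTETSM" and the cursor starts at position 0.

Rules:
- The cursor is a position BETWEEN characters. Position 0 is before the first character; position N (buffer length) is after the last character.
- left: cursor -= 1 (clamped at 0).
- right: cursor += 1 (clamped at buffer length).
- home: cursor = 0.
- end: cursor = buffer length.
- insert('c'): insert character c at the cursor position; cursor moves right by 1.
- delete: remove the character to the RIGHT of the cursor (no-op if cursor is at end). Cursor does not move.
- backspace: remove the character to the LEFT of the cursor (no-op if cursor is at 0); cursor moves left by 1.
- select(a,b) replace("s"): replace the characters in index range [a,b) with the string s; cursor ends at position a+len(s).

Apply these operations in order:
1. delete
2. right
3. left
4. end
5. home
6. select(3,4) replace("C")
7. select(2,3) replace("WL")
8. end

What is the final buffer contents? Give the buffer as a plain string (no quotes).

After op 1 (delete): buf='TETSM' cursor=0
After op 2 (right): buf='TETSM' cursor=1
After op 3 (left): buf='TETSM' cursor=0
After op 4 (end): buf='TETSM' cursor=5
After op 5 (home): buf='TETSM' cursor=0
After op 6 (select(3,4) replace("C")): buf='TETCM' cursor=4
After op 7 (select(2,3) replace("WL")): buf='TEWLCM' cursor=4
After op 8 (end): buf='TEWLCM' cursor=6

Answer: TEWLCM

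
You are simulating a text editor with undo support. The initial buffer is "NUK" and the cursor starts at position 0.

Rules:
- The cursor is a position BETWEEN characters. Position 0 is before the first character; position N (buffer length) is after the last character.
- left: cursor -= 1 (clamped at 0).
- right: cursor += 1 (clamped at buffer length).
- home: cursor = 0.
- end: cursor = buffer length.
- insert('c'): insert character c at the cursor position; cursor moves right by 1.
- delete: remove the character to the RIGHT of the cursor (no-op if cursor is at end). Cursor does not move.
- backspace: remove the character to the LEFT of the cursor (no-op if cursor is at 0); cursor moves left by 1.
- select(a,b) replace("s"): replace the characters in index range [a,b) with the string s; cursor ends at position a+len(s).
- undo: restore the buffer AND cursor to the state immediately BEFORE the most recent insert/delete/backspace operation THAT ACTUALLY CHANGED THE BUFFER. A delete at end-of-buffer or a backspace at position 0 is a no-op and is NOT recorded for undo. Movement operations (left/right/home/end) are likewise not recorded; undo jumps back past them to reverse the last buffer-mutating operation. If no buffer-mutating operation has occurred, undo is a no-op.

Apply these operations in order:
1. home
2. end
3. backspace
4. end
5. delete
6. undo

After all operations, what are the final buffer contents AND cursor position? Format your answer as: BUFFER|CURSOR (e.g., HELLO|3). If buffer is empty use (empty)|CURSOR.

After op 1 (home): buf='NUK' cursor=0
After op 2 (end): buf='NUK' cursor=3
After op 3 (backspace): buf='NU' cursor=2
After op 4 (end): buf='NU' cursor=2
After op 5 (delete): buf='NU' cursor=2
After op 6 (undo): buf='NUK' cursor=3

Answer: NUK|3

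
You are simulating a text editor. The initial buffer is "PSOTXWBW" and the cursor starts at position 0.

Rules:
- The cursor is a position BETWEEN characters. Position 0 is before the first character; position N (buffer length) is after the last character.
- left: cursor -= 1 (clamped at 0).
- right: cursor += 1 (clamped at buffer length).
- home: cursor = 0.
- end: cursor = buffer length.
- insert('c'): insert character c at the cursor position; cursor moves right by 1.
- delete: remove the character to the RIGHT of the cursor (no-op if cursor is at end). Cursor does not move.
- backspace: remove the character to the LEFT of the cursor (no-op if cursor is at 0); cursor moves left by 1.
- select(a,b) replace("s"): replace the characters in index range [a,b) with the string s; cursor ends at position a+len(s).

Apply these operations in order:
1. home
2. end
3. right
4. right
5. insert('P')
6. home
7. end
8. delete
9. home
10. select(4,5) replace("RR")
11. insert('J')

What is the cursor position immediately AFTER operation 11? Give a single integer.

After op 1 (home): buf='PSOTXWBW' cursor=0
After op 2 (end): buf='PSOTXWBW' cursor=8
After op 3 (right): buf='PSOTXWBW' cursor=8
After op 4 (right): buf='PSOTXWBW' cursor=8
After op 5 (insert('P')): buf='PSOTXWBWP' cursor=9
After op 6 (home): buf='PSOTXWBWP' cursor=0
After op 7 (end): buf='PSOTXWBWP' cursor=9
After op 8 (delete): buf='PSOTXWBWP' cursor=9
After op 9 (home): buf='PSOTXWBWP' cursor=0
After op 10 (select(4,5) replace("RR")): buf='PSOTRRWBWP' cursor=6
After op 11 (insert('J')): buf='PSOTRRJWBWP' cursor=7

Answer: 7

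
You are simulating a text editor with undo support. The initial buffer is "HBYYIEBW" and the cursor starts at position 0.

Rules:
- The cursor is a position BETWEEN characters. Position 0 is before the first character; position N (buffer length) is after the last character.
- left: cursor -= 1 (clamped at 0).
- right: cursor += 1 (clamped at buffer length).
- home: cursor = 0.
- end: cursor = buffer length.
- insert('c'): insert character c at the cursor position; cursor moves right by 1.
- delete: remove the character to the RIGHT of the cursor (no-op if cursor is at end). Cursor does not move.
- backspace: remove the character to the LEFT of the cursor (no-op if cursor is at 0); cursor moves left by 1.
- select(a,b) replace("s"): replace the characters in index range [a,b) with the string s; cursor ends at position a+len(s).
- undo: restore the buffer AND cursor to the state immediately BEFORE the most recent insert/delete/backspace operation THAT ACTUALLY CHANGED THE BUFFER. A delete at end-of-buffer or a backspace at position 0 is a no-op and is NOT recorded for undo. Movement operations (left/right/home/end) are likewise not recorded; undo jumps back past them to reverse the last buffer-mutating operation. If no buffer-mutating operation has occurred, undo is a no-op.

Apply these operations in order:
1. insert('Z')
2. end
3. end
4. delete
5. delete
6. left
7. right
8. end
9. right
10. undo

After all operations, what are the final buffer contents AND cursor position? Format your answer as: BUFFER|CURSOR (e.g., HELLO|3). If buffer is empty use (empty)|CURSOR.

After op 1 (insert('Z')): buf='ZHBYYIEBW' cursor=1
After op 2 (end): buf='ZHBYYIEBW' cursor=9
After op 3 (end): buf='ZHBYYIEBW' cursor=9
After op 4 (delete): buf='ZHBYYIEBW' cursor=9
After op 5 (delete): buf='ZHBYYIEBW' cursor=9
After op 6 (left): buf='ZHBYYIEBW' cursor=8
After op 7 (right): buf='ZHBYYIEBW' cursor=9
After op 8 (end): buf='ZHBYYIEBW' cursor=9
After op 9 (right): buf='ZHBYYIEBW' cursor=9
After op 10 (undo): buf='HBYYIEBW' cursor=0

Answer: HBYYIEBW|0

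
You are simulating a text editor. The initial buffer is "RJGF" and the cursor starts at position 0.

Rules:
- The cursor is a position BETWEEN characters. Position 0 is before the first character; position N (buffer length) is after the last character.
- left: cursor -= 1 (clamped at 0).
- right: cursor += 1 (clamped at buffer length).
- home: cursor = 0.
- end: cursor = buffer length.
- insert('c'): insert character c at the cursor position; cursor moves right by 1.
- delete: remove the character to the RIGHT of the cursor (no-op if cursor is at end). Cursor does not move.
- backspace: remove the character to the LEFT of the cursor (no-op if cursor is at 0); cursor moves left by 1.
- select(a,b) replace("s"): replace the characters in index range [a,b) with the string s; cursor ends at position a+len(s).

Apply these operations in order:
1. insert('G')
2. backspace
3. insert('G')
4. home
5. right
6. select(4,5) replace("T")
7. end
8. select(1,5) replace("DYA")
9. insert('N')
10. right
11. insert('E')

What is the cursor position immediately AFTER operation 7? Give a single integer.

After op 1 (insert('G')): buf='GRJGF' cursor=1
After op 2 (backspace): buf='RJGF' cursor=0
After op 3 (insert('G')): buf='GRJGF' cursor=1
After op 4 (home): buf='GRJGF' cursor=0
After op 5 (right): buf='GRJGF' cursor=1
After op 6 (select(4,5) replace("T")): buf='GRJGT' cursor=5
After op 7 (end): buf='GRJGT' cursor=5

Answer: 5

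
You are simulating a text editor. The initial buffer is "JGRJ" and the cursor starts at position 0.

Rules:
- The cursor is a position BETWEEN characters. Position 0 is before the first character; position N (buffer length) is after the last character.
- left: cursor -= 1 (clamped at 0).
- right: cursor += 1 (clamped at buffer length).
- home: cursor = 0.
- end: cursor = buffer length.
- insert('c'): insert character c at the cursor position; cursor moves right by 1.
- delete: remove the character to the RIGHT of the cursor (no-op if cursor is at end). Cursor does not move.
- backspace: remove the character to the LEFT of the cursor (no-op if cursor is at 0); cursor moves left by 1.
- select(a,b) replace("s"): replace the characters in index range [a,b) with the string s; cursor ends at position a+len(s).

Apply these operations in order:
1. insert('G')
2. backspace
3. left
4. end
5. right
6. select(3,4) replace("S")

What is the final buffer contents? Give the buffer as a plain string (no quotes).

After op 1 (insert('G')): buf='GJGRJ' cursor=1
After op 2 (backspace): buf='JGRJ' cursor=0
After op 3 (left): buf='JGRJ' cursor=0
After op 4 (end): buf='JGRJ' cursor=4
After op 5 (right): buf='JGRJ' cursor=4
After op 6 (select(3,4) replace("S")): buf='JGRS' cursor=4

Answer: JGRS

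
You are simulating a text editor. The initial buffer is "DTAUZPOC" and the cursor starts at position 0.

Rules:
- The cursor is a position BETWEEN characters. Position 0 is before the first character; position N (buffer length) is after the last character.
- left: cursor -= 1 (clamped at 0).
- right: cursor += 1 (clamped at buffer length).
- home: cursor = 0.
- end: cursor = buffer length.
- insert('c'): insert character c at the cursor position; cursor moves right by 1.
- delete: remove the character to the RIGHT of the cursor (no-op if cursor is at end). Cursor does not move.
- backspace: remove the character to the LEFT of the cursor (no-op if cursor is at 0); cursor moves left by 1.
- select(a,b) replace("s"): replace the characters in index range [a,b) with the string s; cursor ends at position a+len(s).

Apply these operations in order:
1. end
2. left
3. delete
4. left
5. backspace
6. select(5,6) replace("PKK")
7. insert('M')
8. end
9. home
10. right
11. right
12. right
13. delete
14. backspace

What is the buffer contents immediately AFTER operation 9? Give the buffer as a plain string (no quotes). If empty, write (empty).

After op 1 (end): buf='DTAUZPOC' cursor=8
After op 2 (left): buf='DTAUZPOC' cursor=7
After op 3 (delete): buf='DTAUZPO' cursor=7
After op 4 (left): buf='DTAUZPO' cursor=6
After op 5 (backspace): buf='DTAUZO' cursor=5
After op 6 (select(5,6) replace("PKK")): buf='DTAUZPKK' cursor=8
After op 7 (insert('M')): buf='DTAUZPKKM' cursor=9
After op 8 (end): buf='DTAUZPKKM' cursor=9
After op 9 (home): buf='DTAUZPKKM' cursor=0

Answer: DTAUZPKKM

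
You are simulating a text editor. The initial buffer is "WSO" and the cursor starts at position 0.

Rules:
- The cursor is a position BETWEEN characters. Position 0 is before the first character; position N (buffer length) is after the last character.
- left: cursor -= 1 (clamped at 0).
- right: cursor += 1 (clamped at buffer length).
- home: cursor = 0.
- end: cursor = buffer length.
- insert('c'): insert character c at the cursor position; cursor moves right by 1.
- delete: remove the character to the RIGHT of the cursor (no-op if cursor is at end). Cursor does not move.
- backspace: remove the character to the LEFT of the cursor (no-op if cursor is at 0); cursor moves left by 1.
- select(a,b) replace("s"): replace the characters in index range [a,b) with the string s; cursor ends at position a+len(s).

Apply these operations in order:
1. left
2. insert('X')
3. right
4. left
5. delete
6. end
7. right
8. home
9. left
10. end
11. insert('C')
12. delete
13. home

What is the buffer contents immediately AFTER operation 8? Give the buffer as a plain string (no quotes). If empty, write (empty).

After op 1 (left): buf='WSO' cursor=0
After op 2 (insert('X')): buf='XWSO' cursor=1
After op 3 (right): buf='XWSO' cursor=2
After op 4 (left): buf='XWSO' cursor=1
After op 5 (delete): buf='XSO' cursor=1
After op 6 (end): buf='XSO' cursor=3
After op 7 (right): buf='XSO' cursor=3
After op 8 (home): buf='XSO' cursor=0

Answer: XSO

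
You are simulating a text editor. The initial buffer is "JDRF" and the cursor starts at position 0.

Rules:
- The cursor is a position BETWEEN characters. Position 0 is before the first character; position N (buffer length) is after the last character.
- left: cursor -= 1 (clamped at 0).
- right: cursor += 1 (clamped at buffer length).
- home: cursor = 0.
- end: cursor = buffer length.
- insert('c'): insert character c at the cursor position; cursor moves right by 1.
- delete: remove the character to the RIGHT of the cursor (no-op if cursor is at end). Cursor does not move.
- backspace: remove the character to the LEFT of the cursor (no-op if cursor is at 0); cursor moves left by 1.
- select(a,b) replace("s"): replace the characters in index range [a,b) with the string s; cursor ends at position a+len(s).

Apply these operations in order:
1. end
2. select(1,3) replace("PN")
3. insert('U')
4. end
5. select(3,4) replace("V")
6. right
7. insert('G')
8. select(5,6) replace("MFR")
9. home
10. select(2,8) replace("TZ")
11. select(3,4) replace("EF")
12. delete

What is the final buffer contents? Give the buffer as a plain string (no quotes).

After op 1 (end): buf='JDRF' cursor=4
After op 2 (select(1,3) replace("PN")): buf='JPNF' cursor=3
After op 3 (insert('U')): buf='JPNUF' cursor=4
After op 4 (end): buf='JPNUF' cursor=5
After op 5 (select(3,4) replace("V")): buf='JPNVF' cursor=4
After op 6 (right): buf='JPNVF' cursor=5
After op 7 (insert('G')): buf='JPNVFG' cursor=6
After op 8 (select(5,6) replace("MFR")): buf='JPNVFMFR' cursor=8
After op 9 (home): buf='JPNVFMFR' cursor=0
After op 10 (select(2,8) replace("TZ")): buf='JPTZ' cursor=4
After op 11 (select(3,4) replace("EF")): buf='JPTEF' cursor=5
After op 12 (delete): buf='JPTEF' cursor=5

Answer: JPTEF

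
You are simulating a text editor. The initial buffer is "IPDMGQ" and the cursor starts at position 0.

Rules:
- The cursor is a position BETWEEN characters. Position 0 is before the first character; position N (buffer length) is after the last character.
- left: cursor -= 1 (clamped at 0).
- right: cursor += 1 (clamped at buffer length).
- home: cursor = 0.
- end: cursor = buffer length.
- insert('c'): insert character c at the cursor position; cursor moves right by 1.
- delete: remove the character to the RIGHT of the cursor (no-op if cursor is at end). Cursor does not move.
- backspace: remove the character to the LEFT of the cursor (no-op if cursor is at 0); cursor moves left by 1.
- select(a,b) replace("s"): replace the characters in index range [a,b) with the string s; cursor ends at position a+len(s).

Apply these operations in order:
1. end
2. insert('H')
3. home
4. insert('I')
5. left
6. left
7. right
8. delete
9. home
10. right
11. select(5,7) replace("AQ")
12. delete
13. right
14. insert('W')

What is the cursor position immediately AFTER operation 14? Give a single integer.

Answer: 8

Derivation:
After op 1 (end): buf='IPDMGQ' cursor=6
After op 2 (insert('H')): buf='IPDMGQH' cursor=7
After op 3 (home): buf='IPDMGQH' cursor=0
After op 4 (insert('I')): buf='IIPDMGQH' cursor=1
After op 5 (left): buf='IIPDMGQH' cursor=0
After op 6 (left): buf='IIPDMGQH' cursor=0
After op 7 (right): buf='IIPDMGQH' cursor=1
After op 8 (delete): buf='IPDMGQH' cursor=1
After op 9 (home): buf='IPDMGQH' cursor=0
After op 10 (right): buf='IPDMGQH' cursor=1
After op 11 (select(5,7) replace("AQ")): buf='IPDMGAQ' cursor=7
After op 12 (delete): buf='IPDMGAQ' cursor=7
After op 13 (right): buf='IPDMGAQ' cursor=7
After op 14 (insert('W')): buf='IPDMGAQW' cursor=8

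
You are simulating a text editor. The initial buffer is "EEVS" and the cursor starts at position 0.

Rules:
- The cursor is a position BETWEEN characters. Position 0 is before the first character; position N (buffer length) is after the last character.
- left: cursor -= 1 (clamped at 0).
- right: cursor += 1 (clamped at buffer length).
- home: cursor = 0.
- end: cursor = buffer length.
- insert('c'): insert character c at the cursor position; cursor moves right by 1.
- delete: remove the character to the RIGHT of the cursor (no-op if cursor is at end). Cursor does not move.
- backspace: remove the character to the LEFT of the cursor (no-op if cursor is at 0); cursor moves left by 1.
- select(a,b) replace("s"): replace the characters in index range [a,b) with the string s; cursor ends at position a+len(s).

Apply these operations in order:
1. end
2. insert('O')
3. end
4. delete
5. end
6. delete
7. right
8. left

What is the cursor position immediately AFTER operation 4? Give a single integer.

Answer: 5

Derivation:
After op 1 (end): buf='EEVS' cursor=4
After op 2 (insert('O')): buf='EEVSO' cursor=5
After op 3 (end): buf='EEVSO' cursor=5
After op 4 (delete): buf='EEVSO' cursor=5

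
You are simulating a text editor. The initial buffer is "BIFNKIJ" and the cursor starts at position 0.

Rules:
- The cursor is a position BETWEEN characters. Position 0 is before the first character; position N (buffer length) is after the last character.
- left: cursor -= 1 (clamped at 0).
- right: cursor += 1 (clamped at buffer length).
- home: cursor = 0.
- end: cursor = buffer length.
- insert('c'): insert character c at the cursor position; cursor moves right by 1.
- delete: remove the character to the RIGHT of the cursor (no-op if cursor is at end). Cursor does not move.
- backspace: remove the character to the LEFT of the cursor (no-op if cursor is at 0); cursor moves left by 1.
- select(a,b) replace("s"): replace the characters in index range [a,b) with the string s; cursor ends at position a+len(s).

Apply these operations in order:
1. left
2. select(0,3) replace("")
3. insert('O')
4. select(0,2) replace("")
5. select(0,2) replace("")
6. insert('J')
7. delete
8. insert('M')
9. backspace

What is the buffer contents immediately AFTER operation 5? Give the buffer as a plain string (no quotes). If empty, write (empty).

After op 1 (left): buf='BIFNKIJ' cursor=0
After op 2 (select(0,3) replace("")): buf='NKIJ' cursor=0
After op 3 (insert('O')): buf='ONKIJ' cursor=1
After op 4 (select(0,2) replace("")): buf='KIJ' cursor=0
After op 5 (select(0,2) replace("")): buf='J' cursor=0

Answer: J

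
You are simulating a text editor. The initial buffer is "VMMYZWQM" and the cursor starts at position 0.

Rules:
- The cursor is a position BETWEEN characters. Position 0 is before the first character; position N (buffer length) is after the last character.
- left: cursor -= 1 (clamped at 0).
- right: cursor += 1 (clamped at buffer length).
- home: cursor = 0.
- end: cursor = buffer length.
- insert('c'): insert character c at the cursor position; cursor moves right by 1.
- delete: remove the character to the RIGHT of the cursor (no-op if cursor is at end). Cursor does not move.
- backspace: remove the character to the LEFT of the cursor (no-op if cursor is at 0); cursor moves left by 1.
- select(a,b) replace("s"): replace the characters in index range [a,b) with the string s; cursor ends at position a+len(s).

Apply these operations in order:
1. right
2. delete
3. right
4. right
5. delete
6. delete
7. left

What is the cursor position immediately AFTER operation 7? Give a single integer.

Answer: 2

Derivation:
After op 1 (right): buf='VMMYZWQM' cursor=1
After op 2 (delete): buf='VMYZWQM' cursor=1
After op 3 (right): buf='VMYZWQM' cursor=2
After op 4 (right): buf='VMYZWQM' cursor=3
After op 5 (delete): buf='VMYWQM' cursor=3
After op 6 (delete): buf='VMYQM' cursor=3
After op 7 (left): buf='VMYQM' cursor=2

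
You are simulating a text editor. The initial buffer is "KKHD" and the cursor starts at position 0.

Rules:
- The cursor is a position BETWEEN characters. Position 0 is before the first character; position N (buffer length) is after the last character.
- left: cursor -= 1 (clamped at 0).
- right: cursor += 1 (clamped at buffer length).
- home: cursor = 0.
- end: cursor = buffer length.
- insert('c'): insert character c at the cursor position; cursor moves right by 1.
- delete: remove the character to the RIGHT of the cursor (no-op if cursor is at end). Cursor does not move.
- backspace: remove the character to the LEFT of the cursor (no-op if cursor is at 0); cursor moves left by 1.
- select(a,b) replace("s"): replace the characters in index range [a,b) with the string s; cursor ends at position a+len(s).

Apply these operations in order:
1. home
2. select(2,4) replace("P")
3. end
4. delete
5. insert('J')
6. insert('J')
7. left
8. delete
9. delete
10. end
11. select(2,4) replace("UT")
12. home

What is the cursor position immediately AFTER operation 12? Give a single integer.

After op 1 (home): buf='KKHD' cursor=0
After op 2 (select(2,4) replace("P")): buf='KKP' cursor=3
After op 3 (end): buf='KKP' cursor=3
After op 4 (delete): buf='KKP' cursor=3
After op 5 (insert('J')): buf='KKPJ' cursor=4
After op 6 (insert('J')): buf='KKPJJ' cursor=5
After op 7 (left): buf='KKPJJ' cursor=4
After op 8 (delete): buf='KKPJ' cursor=4
After op 9 (delete): buf='KKPJ' cursor=4
After op 10 (end): buf='KKPJ' cursor=4
After op 11 (select(2,4) replace("UT")): buf='KKUT' cursor=4
After op 12 (home): buf='KKUT' cursor=0

Answer: 0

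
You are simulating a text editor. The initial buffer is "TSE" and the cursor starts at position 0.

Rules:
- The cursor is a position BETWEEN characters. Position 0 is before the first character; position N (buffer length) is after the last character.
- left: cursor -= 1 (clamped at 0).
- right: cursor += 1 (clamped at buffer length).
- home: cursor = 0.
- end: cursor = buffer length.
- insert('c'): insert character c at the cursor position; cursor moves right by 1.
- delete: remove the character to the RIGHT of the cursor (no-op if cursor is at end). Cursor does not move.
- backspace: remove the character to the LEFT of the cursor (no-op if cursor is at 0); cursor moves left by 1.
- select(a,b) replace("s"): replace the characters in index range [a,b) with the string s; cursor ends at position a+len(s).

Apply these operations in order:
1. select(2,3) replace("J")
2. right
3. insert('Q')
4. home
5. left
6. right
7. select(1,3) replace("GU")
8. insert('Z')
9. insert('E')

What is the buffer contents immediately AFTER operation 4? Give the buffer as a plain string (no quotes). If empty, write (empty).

After op 1 (select(2,3) replace("J")): buf='TSJ' cursor=3
After op 2 (right): buf='TSJ' cursor=3
After op 3 (insert('Q')): buf='TSJQ' cursor=4
After op 4 (home): buf='TSJQ' cursor=0

Answer: TSJQ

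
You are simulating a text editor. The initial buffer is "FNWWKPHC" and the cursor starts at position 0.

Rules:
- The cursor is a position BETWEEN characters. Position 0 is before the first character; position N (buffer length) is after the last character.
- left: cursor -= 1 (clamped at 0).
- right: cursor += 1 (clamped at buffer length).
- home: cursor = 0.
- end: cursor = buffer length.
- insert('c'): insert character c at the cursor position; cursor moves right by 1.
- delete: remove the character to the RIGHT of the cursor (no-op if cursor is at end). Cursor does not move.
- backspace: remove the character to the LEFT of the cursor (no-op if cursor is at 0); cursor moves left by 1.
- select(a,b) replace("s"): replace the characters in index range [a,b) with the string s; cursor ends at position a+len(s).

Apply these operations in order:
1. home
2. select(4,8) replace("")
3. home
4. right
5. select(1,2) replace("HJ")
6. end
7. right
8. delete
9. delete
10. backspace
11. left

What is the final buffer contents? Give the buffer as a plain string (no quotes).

After op 1 (home): buf='FNWWKPHC' cursor=0
After op 2 (select(4,8) replace("")): buf='FNWW' cursor=4
After op 3 (home): buf='FNWW' cursor=0
After op 4 (right): buf='FNWW' cursor=1
After op 5 (select(1,2) replace("HJ")): buf='FHJWW' cursor=3
After op 6 (end): buf='FHJWW' cursor=5
After op 7 (right): buf='FHJWW' cursor=5
After op 8 (delete): buf='FHJWW' cursor=5
After op 9 (delete): buf='FHJWW' cursor=5
After op 10 (backspace): buf='FHJW' cursor=4
After op 11 (left): buf='FHJW' cursor=3

Answer: FHJW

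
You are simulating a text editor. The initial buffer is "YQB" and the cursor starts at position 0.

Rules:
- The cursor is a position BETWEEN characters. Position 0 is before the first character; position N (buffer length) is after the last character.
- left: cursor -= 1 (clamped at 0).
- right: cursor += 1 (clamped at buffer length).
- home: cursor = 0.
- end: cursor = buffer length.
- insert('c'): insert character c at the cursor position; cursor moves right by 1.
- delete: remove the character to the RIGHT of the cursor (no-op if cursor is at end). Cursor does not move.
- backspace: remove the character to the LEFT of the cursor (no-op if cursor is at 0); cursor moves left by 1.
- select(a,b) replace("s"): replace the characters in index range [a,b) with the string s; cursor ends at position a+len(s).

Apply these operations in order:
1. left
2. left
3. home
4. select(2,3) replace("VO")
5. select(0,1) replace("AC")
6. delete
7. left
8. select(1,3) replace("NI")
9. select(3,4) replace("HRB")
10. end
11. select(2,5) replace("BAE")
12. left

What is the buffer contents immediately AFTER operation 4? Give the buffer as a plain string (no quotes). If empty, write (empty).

Answer: YQVO

Derivation:
After op 1 (left): buf='YQB' cursor=0
After op 2 (left): buf='YQB' cursor=0
After op 3 (home): buf='YQB' cursor=0
After op 4 (select(2,3) replace("VO")): buf='YQVO' cursor=4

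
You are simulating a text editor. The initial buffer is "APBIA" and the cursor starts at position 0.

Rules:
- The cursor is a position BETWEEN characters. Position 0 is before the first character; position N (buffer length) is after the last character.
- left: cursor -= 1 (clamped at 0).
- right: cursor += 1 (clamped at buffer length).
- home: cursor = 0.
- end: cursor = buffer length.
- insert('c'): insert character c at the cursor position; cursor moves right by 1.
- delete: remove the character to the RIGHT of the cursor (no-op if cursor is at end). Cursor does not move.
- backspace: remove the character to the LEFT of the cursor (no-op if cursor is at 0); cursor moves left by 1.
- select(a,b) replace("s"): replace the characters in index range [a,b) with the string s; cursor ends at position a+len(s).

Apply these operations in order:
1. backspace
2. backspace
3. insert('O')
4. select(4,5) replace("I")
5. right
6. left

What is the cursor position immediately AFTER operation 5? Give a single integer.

Answer: 6

Derivation:
After op 1 (backspace): buf='APBIA' cursor=0
After op 2 (backspace): buf='APBIA' cursor=0
After op 3 (insert('O')): buf='OAPBIA' cursor=1
After op 4 (select(4,5) replace("I")): buf='OAPBIA' cursor=5
After op 5 (right): buf='OAPBIA' cursor=6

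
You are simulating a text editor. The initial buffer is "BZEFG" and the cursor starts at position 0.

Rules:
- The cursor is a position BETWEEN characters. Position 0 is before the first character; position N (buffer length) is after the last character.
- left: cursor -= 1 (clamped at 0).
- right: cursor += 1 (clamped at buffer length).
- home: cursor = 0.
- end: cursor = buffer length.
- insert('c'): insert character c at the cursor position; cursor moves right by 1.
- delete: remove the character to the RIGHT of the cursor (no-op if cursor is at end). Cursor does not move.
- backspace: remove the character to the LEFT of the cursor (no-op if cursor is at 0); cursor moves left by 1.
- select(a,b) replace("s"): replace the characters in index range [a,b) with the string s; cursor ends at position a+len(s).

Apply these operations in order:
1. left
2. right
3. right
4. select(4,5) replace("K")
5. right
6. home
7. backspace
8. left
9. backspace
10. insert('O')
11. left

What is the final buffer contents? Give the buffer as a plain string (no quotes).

Answer: OBZEFK

Derivation:
After op 1 (left): buf='BZEFG' cursor=0
After op 2 (right): buf='BZEFG' cursor=1
After op 3 (right): buf='BZEFG' cursor=2
After op 4 (select(4,5) replace("K")): buf='BZEFK' cursor=5
After op 5 (right): buf='BZEFK' cursor=5
After op 6 (home): buf='BZEFK' cursor=0
After op 7 (backspace): buf='BZEFK' cursor=0
After op 8 (left): buf='BZEFK' cursor=0
After op 9 (backspace): buf='BZEFK' cursor=0
After op 10 (insert('O')): buf='OBZEFK' cursor=1
After op 11 (left): buf='OBZEFK' cursor=0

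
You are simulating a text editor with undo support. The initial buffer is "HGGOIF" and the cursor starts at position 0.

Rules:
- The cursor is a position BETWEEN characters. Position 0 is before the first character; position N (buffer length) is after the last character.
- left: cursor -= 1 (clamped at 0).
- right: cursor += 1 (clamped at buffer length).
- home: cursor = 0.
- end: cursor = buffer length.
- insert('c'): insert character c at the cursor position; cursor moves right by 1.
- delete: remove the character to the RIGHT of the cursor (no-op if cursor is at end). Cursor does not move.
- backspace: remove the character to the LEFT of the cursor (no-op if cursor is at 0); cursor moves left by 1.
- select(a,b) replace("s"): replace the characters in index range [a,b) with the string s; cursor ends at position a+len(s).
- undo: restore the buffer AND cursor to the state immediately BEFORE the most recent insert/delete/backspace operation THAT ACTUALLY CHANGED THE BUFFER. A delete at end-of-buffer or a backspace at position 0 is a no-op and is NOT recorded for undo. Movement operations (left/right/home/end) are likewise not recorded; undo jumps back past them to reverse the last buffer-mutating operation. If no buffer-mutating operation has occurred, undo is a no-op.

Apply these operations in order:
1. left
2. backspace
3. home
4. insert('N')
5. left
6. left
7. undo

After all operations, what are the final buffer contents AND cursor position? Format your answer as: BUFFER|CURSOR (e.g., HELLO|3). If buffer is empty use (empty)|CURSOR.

Answer: HGGOIF|0

Derivation:
After op 1 (left): buf='HGGOIF' cursor=0
After op 2 (backspace): buf='HGGOIF' cursor=0
After op 3 (home): buf='HGGOIF' cursor=0
After op 4 (insert('N')): buf='NHGGOIF' cursor=1
After op 5 (left): buf='NHGGOIF' cursor=0
After op 6 (left): buf='NHGGOIF' cursor=0
After op 7 (undo): buf='HGGOIF' cursor=0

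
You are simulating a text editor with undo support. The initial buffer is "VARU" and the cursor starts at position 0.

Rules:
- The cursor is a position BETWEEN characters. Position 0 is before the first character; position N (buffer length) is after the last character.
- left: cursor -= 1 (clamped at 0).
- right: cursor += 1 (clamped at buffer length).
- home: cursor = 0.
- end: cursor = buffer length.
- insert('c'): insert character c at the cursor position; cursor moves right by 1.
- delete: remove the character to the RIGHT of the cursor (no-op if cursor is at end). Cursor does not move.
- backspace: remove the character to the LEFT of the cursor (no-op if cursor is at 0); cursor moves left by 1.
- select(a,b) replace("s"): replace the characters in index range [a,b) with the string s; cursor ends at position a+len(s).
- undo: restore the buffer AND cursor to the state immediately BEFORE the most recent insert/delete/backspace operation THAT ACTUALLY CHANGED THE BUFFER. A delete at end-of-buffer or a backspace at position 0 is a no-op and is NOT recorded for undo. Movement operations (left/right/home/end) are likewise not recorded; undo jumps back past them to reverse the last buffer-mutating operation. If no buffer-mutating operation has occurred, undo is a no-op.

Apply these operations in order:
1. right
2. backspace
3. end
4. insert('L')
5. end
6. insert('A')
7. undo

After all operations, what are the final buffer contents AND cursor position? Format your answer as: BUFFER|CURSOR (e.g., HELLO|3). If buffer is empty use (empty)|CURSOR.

Answer: ARUL|4

Derivation:
After op 1 (right): buf='VARU' cursor=1
After op 2 (backspace): buf='ARU' cursor=0
After op 3 (end): buf='ARU' cursor=3
After op 4 (insert('L')): buf='ARUL' cursor=4
After op 5 (end): buf='ARUL' cursor=4
After op 6 (insert('A')): buf='ARULA' cursor=5
After op 7 (undo): buf='ARUL' cursor=4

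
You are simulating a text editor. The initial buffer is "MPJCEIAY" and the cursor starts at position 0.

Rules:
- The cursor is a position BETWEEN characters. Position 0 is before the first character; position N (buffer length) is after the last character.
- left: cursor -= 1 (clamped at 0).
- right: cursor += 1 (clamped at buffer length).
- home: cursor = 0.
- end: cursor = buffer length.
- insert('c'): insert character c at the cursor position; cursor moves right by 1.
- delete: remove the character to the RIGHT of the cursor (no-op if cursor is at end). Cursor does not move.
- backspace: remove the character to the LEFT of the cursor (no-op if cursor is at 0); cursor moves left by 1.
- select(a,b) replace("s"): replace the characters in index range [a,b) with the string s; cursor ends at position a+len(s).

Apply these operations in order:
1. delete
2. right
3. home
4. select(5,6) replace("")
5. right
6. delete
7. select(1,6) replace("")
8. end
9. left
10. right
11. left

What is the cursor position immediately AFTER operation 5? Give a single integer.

After op 1 (delete): buf='PJCEIAY' cursor=0
After op 2 (right): buf='PJCEIAY' cursor=1
After op 3 (home): buf='PJCEIAY' cursor=0
After op 4 (select(5,6) replace("")): buf='PJCEIY' cursor=5
After op 5 (right): buf='PJCEIY' cursor=6

Answer: 6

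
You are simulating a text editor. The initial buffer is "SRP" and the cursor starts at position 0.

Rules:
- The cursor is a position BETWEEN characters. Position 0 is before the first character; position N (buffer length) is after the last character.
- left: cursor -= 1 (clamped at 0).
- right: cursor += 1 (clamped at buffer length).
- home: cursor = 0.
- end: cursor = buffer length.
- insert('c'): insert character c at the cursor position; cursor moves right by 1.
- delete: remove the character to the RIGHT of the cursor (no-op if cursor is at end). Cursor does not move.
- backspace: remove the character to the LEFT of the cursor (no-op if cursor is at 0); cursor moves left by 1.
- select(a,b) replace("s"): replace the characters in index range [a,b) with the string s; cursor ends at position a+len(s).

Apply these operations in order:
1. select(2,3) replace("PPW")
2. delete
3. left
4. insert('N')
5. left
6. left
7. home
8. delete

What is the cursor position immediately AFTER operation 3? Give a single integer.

Answer: 4

Derivation:
After op 1 (select(2,3) replace("PPW")): buf='SRPPW' cursor=5
After op 2 (delete): buf='SRPPW' cursor=5
After op 3 (left): buf='SRPPW' cursor=4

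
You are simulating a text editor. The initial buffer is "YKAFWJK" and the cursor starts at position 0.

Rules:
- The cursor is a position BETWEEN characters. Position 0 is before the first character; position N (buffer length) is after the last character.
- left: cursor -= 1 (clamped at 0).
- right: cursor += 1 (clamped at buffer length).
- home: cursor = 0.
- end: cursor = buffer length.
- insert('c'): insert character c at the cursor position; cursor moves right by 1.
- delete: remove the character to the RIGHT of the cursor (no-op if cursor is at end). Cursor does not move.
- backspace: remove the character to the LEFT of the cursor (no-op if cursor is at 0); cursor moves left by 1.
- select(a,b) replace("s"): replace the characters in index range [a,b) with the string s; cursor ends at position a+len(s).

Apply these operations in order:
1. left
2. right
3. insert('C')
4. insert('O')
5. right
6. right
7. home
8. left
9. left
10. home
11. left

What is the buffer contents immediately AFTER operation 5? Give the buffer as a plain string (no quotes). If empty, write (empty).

Answer: YCOKAFWJK

Derivation:
After op 1 (left): buf='YKAFWJK' cursor=0
After op 2 (right): buf='YKAFWJK' cursor=1
After op 3 (insert('C')): buf='YCKAFWJK' cursor=2
After op 4 (insert('O')): buf='YCOKAFWJK' cursor=3
After op 5 (right): buf='YCOKAFWJK' cursor=4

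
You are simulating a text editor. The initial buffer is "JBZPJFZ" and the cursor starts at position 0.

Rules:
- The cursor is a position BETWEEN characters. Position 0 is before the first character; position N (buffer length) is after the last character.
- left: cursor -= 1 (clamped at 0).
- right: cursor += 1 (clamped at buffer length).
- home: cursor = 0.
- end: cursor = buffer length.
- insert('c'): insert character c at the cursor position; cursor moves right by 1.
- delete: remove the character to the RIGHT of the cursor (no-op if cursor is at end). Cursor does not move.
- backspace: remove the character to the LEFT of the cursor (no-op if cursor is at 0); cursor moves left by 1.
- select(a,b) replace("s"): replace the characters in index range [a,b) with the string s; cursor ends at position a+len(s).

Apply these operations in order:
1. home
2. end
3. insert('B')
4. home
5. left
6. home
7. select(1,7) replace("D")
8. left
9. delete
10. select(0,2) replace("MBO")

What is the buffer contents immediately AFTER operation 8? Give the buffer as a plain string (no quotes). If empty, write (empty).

Answer: JDB

Derivation:
After op 1 (home): buf='JBZPJFZ' cursor=0
After op 2 (end): buf='JBZPJFZ' cursor=7
After op 3 (insert('B')): buf='JBZPJFZB' cursor=8
After op 4 (home): buf='JBZPJFZB' cursor=0
After op 5 (left): buf='JBZPJFZB' cursor=0
After op 6 (home): buf='JBZPJFZB' cursor=0
After op 7 (select(1,7) replace("D")): buf='JDB' cursor=2
After op 8 (left): buf='JDB' cursor=1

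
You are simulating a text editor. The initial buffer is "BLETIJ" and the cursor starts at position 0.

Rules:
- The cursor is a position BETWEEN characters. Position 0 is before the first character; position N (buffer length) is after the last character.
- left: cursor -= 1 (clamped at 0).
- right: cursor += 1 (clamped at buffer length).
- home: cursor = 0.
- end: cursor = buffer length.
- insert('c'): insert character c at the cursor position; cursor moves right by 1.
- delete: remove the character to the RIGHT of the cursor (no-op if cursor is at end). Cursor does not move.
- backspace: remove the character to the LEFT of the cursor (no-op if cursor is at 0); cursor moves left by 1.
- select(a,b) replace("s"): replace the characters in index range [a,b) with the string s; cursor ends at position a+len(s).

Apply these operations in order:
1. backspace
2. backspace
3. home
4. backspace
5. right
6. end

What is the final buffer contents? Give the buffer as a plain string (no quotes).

Answer: BLETIJ

Derivation:
After op 1 (backspace): buf='BLETIJ' cursor=0
After op 2 (backspace): buf='BLETIJ' cursor=0
After op 3 (home): buf='BLETIJ' cursor=0
After op 4 (backspace): buf='BLETIJ' cursor=0
After op 5 (right): buf='BLETIJ' cursor=1
After op 6 (end): buf='BLETIJ' cursor=6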